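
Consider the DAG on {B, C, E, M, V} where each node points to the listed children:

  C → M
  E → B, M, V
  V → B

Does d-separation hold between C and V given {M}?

We examine all 2 paths between C and V:
Path 1: C → M ← E → B ← V
  B is a collider here and neither B nor any of its descendants is conditioned on, so the collider stays closed — the path is blocked at B.
Path 2: C → M ← E → V
  M is a collider and M is conditioned on, which opens it; E is a fork and E is not conditioned on — no node blocks this path, so it is active.
Since the path C → M ← E → V is active, C and V are not d-separated given {M}.

No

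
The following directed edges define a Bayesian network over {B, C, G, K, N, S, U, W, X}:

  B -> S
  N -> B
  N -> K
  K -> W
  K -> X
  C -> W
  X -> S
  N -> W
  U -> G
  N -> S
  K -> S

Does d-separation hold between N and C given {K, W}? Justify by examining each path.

We examine all 6 paths between N and C:
Path 1: N → W ← C
  W is a collider and W is conditioned on, which opens it — no node blocks this path, so it is active.
Path 2: N → K → W ← C
  K is a chain here and K is conditioned on, so the path is blocked at K.
Path 3: N → S ← K → W ← C
  S is a collider here and neither S nor any of its descendants is conditioned on, so the collider stays closed — the path is blocked at S.
Path 4: N → S ← X ← K → W ← C
  S is a collider here and neither S nor any of its descendants is conditioned on, so the collider stays closed — the path is blocked at S.
Path 5: N → B → S ← K → W ← C
  S is a collider here and neither S nor any of its descendants is conditioned on, so the collider stays closed — the path is blocked at S.
Path 6: N → B → S ← X ← K → W ← C
  S is a collider here and neither S nor any of its descendants is conditioned on, so the collider stays closed — the path is blocked at S.
At least one path is unblocked, so d-separation fails.

No — N and C are not d-separated given {K, W}.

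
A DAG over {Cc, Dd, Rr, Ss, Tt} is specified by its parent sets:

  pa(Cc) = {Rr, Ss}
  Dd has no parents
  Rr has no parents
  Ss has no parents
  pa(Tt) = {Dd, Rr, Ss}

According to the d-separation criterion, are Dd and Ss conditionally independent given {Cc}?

There are 2 undirected paths between Dd and Ss; checking each against the conditioning set {Cc}:
Path 1: Dd → Tt ← Ss
  Tt is a collider here and neither Tt nor any of its descendants is conditioned on, so the collider stays closed — the path is blocked at Tt.
Path 2: Dd → Tt ← Rr → Cc ← Ss
  Tt is a collider here and neither Tt nor any of its descendants is conditioned on, so the collider stays closed — the path is blocked at Tt.
Every path is blocked, so Dd and Ss are d-separated given {Cc}.

Yes — Dd and Ss are d-separated given {Cc}.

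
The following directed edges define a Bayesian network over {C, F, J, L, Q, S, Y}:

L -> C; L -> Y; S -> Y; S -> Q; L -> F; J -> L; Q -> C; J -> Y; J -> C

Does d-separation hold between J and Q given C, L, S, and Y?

No

Enumerating the 6 paths from J to Q and testing each for blocking by {C, L, S, Y}:
  1. J → Y ← S → Q — Y:collider[open]; S:fork[blocks] ⇒ blocked
  2. J → Y ← L → C ← Q — Y:collider[open]; L:fork[blocks]; C:collider[open] ⇒ blocked
  3. J → L → Y ← S → Q — L:chain[blocks]; Y:collider[open]; S:fork[blocks] ⇒ blocked
  4. J → L → C ← Q — L:chain[blocks]; C:collider[open] ⇒ blocked
  5. J → C ← Q — C:collider[open] ⇒ active
  6. J → C ← L → Y ← S → Q — C:collider[open]; L:fork[blocks]; Y:collider[open]; S:fork[blocks] ⇒ blocked
Since the path J → C ← Q is active, J and Q are not d-separated given {C, L, S, Y}.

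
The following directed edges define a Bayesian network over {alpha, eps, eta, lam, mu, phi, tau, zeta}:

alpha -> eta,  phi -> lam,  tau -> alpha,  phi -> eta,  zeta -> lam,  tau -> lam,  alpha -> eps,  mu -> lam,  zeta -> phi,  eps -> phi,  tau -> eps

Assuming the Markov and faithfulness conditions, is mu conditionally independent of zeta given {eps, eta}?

Yes

Enumerating the 6 paths from mu to zeta and testing each for blocking by {eps, eta}:
  1. mu → lam ← phi ← zeta — lam:collider[blocks]; phi:chain[open] ⇒ blocked
  2. mu → lam ← zeta — lam:collider[blocks] ⇒ blocked
  3. mu → lam ← tau → alpha → eta ← phi ← zeta — lam:collider[blocks]; tau:fork[open]; alpha:chain[open]; eta:collider[open]; phi:chain[open] ⇒ blocked
  4. mu → lam ← tau → alpha → eps → phi ← zeta — lam:collider[blocks]; tau:fork[open]; alpha:chain[open]; eps:chain[blocks]; phi:collider[open] ⇒ blocked
  5. mu → lam ← tau → eps ← alpha → eta ← phi ← zeta — lam:collider[blocks]; tau:fork[open]; eps:collider[open]; alpha:fork[open]; eta:collider[open]; phi:chain[open] ⇒ blocked
  6. mu → lam ← tau → eps → phi ← zeta — lam:collider[blocks]; tau:fork[open]; eps:chain[blocks]; phi:collider[open] ⇒ blocked
Every path is blocked, so mu and zeta are d-separated given {eps, eta}.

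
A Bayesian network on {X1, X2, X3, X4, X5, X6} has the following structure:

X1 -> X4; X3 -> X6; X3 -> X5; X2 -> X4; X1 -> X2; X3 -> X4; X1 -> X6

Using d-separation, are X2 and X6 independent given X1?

We examine all 4 paths between X2 and X6:
  1. X2 → X4 ← X1 → X6 — X4:collider[blocks]; X1:fork[blocks] ⇒ blocked
  2. X2 → X4 ← X3 → X6 — X4:collider[blocks]; X3:fork[open] ⇒ blocked
  3. X2 ← X1 → X6 — X1:fork[blocks] ⇒ blocked
  4. X2 ← X1 → X4 ← X3 → X6 — X1:fork[blocks]; X4:collider[blocks]; X3:fork[open] ⇒ blocked
All paths are blocked; X2 ⊥ X6 | {X1} holds.

Yes — X2 and X6 are d-separated given {X1}.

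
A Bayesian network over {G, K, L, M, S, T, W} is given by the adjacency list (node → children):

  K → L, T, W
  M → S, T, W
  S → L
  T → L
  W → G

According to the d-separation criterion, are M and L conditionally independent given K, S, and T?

Yes — M and L are d-separated given {K, S, T}.

There are 5 undirected paths between M and L; checking each against the conditioning set {K, S, T}:
  1. M → S → L — S:chain[blocks] ⇒ blocked
  2. M → W ← K → L — W:collider[blocks]; K:fork[blocks] ⇒ blocked
  3. M → W ← K → T → L — W:collider[blocks]; K:fork[blocks]; T:chain[blocks] ⇒ blocked
  4. M → T → L — T:chain[blocks] ⇒ blocked
  5. M → T ← K → L — T:collider[open]; K:fork[blocks] ⇒ blocked
All paths are blocked; M ⊥ L | {K, S, T} holds.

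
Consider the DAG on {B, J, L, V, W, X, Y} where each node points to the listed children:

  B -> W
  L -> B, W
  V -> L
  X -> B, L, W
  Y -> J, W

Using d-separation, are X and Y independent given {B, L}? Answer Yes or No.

Yes

There are 5 undirected paths between X and Y; checking each against the conditioning set {B, L}:
Path 1: X → B → W ← Y
  B is a chain here and B is conditioned on, so the path is blocked at B.
Path 2: X → B ← L → W ← Y
  L is a fork here and L is conditioned on, so the path is blocked at L.
Path 3: X → W ← Y
  W is a collider here and neither W nor any of its descendants is conditioned on, so the collider stays closed — the path is blocked at W.
Path 4: X → L → B → W ← Y
  L is a chain here and L is conditioned on, so the path is blocked at L.
Path 5: X → L → W ← Y
  L is a chain here and L is conditioned on, so the path is blocked at L.
All paths are blocked; X ⊥ Y | {B, L} holds.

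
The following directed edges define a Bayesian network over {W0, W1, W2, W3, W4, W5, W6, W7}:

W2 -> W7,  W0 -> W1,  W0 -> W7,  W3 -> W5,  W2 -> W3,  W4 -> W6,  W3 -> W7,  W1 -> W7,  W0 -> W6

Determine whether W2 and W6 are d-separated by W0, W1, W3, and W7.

Yes — W2 and W6 are d-separated given {W0, W1, W3, W7}.

There are 4 undirected paths between W2 and W6; checking each against the conditioning set {W0, W1, W3, W7}:
Path 1: W2 → W7 ← W1 ← W0 → W6
  W1 is a chain here and W1 is conditioned on, so the path is blocked at W1.
Path 2: W2 → W7 ← W0 → W6
  W0 is a fork here and W0 is conditioned on, so the path is blocked at W0.
Path 3: W2 → W3 → W7 ← W1 ← W0 → W6
  W3 is a chain here and W3 is conditioned on, so the path is blocked at W3.
Path 4: W2 → W3 → W7 ← W0 → W6
  W3 is a chain here and W3 is conditioned on, so the path is blocked at W3.
All paths are blocked; W2 ⊥ W6 | {W0, W1, W3, W7} holds.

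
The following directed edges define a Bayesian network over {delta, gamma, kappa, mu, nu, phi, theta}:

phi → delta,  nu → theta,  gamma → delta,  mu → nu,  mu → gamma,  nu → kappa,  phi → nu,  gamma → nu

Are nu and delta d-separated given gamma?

No

Enumerating the 3 paths from nu to delta and testing each for blocking by {gamma}:
Path 1: nu ← phi → delta
  phi is a fork and phi is not conditioned on — no node blocks this path, so it is active.
Path 2: nu ← gamma → delta
  gamma is a fork here and gamma is conditioned on, so the path is blocked at gamma.
Path 3: nu ← mu → gamma → delta
  gamma is a chain here and gamma is conditioned on, so the path is blocked at gamma.
Since the path nu ← phi → delta is active, nu and delta are not d-separated given {gamma}.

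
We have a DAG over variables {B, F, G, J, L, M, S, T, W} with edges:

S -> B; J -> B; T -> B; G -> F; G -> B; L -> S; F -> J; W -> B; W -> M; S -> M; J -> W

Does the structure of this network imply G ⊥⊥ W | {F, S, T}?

There are 6 undirected paths between G and W; checking each against the conditioning set {F, S, T}:
Path 1: G → F → J → B ← S → M ← W
  F is a chain here and F is conditioned on, so the path is blocked at F.
Path 2: G → F → J → B ← W
  F is a chain here and F is conditioned on, so the path is blocked at F.
Path 3: G → F → J → W
  F is a chain here and F is conditioned on, so the path is blocked at F.
Path 4: G → B ← S → M ← W
  B is a collider here and neither B nor any of its descendants is conditioned on, so the collider stays closed — the path is blocked at B.
Path 5: G → B ← J → W
  B is a collider here and neither B nor any of its descendants is conditioned on, so the collider stays closed — the path is blocked at B.
Path 6: G → B ← W
  B is a collider here and neither B nor any of its descendants is conditioned on, so the collider stays closed — the path is blocked at B.
All paths are blocked; G ⊥ W | {F, S, T} holds.

Yes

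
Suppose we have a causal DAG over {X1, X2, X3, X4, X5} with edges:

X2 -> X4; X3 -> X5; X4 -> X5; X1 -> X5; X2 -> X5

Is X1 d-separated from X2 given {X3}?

Yes

2 paths connect X1 and X2; each must be blocked for d-separation to hold:
Path 1: X1 → X5 ← X4 ← X2
  X5 is a collider here and neither X5 nor any of its descendants is conditioned on, so the collider stays closed — the path is blocked at X5.
Path 2: X1 → X5 ← X2
  X5 is a collider here and neither X5 nor any of its descendants is conditioned on, so the collider stays closed — the path is blocked at X5.
Every path is blocked, so X1 and X2 are d-separated given {X3}.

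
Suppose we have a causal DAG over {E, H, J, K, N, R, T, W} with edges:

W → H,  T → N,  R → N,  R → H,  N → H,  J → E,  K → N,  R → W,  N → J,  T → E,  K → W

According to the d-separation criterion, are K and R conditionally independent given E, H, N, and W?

No

We examine all 6 paths between K and R:
Path 1: K → N ← R
  N is a collider and N is conditioned on, which opens it — no node blocks this path, so it is active.
Path 2: K → N → H ← R
  N is a chain here and N is conditioned on, so the path is blocked at N.
Path 3: K → N → H ← W ← R
  N is a chain here and N is conditioned on, so the path is blocked at N.
Path 4: K → W ← R
  W is a collider and W is conditioned on, which opens it — no node blocks this path, so it is active.
Path 5: K → W → H ← N ← R
  W is a chain here and W is conditioned on, so the path is blocked at W.
Path 6: K → W → H ← R
  W is a chain here and W is conditioned on, so the path is blocked at W.
At least one path is unblocked, so d-separation fails.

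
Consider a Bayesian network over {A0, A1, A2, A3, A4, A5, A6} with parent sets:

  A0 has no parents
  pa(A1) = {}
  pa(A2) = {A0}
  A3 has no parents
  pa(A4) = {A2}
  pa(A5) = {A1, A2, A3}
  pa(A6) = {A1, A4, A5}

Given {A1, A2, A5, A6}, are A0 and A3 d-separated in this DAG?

3 paths connect A0 and A3; each must be blocked for d-separation to hold:
Path 1: A0 → A2 → A4 → A6 ← A1 → A5 ← A3
  A2 is a chain here and A2 is conditioned on, so the path is blocked at A2.
Path 2: A0 → A2 → A4 → A6 ← A5 ← A3
  A2 is a chain here and A2 is conditioned on, so the path is blocked at A2.
Path 3: A0 → A2 → A5 ← A3
  A2 is a chain here and A2 is conditioned on, so the path is blocked at A2.
Every path is blocked, so A0 and A3 are d-separated given {A1, A2, A5, A6}.

Yes — A0 and A3 are d-separated given {A1, A2, A5, A6}.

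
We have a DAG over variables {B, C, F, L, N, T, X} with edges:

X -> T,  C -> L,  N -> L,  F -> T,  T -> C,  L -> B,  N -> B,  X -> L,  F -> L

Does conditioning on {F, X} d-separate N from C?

There are 6 undirected paths between N and C; checking each against the conditioning set {F, X}:
Path 1: N → L ← F → T → C
  L is a collider here and neither L nor any of its descendants is conditioned on, so the collider stays closed — the path is blocked at L.
Path 2: N → L ← C
  L is a collider here and neither L nor any of its descendants is conditioned on, so the collider stays closed — the path is blocked at L.
Path 3: N → L ← X → T → C
  L is a collider here and neither L nor any of its descendants is conditioned on, so the collider stays closed — the path is blocked at L.
Path 4: N → B ← L ← F → T → C
  B is a collider here and neither B nor any of its descendants is conditioned on, so the collider stays closed — the path is blocked at B.
Path 5: N → B ← L ← C
  B is a collider here and neither B nor any of its descendants is conditioned on, so the collider stays closed — the path is blocked at B.
Path 6: N → B ← L ← X → T → C
  B is a collider here and neither B nor any of its descendants is conditioned on, so the collider stays closed — the path is blocked at B.
Every path is blocked, so N and C are d-separated given {F, X}.

Yes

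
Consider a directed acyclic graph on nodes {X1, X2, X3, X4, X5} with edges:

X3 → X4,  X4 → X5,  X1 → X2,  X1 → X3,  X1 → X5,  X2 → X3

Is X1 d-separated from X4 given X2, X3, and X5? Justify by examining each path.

No

There are 3 undirected paths between X1 and X4; checking each against the conditioning set {X2, X3, X5}:
Path 1: X1 → X5 ← X4
  X5 is a collider and X5 is conditioned on, which opens it — no node blocks this path, so it is active.
Path 2: X1 → X2 → X3 → X4
  X2 is a chain here and X2 is conditioned on, so the path is blocked at X2.
Path 3: X1 → X3 → X4
  X3 is a chain here and X3 is conditioned on, so the path is blocked at X3.
Because an active path exists, X1 and X4 are not d-separated.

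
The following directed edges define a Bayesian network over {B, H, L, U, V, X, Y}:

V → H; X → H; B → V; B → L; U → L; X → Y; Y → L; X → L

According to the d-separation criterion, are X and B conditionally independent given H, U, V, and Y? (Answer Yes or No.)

Enumerating the 3 paths from X to B and testing each for blocking by {H, U, V, Y}:
Path 1: X → H ← V ← B
  V is a chain here and V is conditioned on, so the path is blocked at V.
Path 2: X → L ← B
  L is a collider here and neither L nor any of its descendants is conditioned on, so the collider stays closed — the path is blocked at L.
Path 3: X → Y → L ← B
  Y is a chain here and Y is conditioned on, so the path is blocked at Y.
Since every path is blocked, d-separation holds.

Yes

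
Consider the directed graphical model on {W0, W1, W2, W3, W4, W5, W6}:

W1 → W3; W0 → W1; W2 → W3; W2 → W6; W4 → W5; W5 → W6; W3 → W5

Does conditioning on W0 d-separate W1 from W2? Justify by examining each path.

Enumerating the 2 paths from W1 to W2 and testing each for blocking by {W0}:
Path 1: W1 → W3 ← W2
  W3 is a collider here and neither W3 nor any of its descendants is conditioned on, so the collider stays closed — the path is blocked at W3.
Path 2: W1 → W3 → W5 → W6 ← W2
  W6 is a collider here and neither W6 nor any of its descendants is conditioned on, so the collider stays closed — the path is blocked at W6.
All paths are blocked; W1 ⊥ W2 | {W0} holds.

Yes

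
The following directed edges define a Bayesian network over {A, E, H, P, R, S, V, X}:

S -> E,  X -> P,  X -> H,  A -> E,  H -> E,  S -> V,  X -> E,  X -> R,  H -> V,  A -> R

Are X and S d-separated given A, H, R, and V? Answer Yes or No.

Yes

There are 6 undirected paths between X and S; checking each against the conditioning set {A, H, R, V}:
Path 1: X → R ← A → E ← S
  A is a fork here and A is conditioned on, so the path is blocked at A.
Path 2: X → R ← A → E ← H → V ← S
  A is a fork here and A is conditioned on, so the path is blocked at A.
Path 3: X → E ← S
  E is a collider here and neither E nor any of its descendants is conditioned on, so the collider stays closed — the path is blocked at E.
Path 4: X → E ← H → V ← S
  E is a collider here and neither E nor any of its descendants is conditioned on, so the collider stays closed — the path is blocked at E.
Path 5: X → H → V ← S
  H is a chain here and H is conditioned on, so the path is blocked at H.
Path 6: X → H → E ← S
  H is a chain here and H is conditioned on, so the path is blocked at H.
All paths are blocked; X ⊥ S | {A, H, R, V} holds.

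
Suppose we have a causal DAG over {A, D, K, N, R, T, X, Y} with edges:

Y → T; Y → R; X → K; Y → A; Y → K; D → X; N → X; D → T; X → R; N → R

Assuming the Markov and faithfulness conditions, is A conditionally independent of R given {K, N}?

No

There are 5 undirected paths between A and R; checking each against the conditioning set {K, N}:
Path 1: A ← Y → T ← D → X → R
  T is a collider here and neither T nor any of its descendants is conditioned on, so the collider stays closed — the path is blocked at T.
Path 2: A ← Y → T ← D → X ← N → R
  T is a collider here and neither T nor any of its descendants is conditioned on, so the collider stays closed — the path is blocked at T.
Path 3: A ← Y → R
  Y is a fork and Y is not conditioned on — no node blocks this path, so it is active.
Path 4: A ← Y → K ← X → R
  Y is a fork and Y is not conditioned on; K is a collider and K is conditioned on, which opens it; X is a fork and X is not conditioned on — no node blocks this path, so it is active.
Path 5: A ← Y → K ← X ← N → R
  N is a fork here and N is conditioned on, so the path is blocked at N.
Since the path A ← Y → R is active, A and R are not d-separated given {K, N}.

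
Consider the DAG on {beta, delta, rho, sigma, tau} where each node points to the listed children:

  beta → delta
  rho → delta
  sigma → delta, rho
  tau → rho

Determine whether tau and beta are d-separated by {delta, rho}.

No

We examine all 2 paths between tau and beta:
Path 1: tau → rho ← sigma → delta ← beta
  rho is a collider and rho is conditioned on, which opens it; sigma is a fork and sigma is not conditioned on; delta is a collider and delta is conditioned on, which opens it — no node blocks this path, so it is active.
Path 2: tau → rho → delta ← beta
  rho is a chain here and rho is conditioned on, so the path is blocked at rho.
Because an active path exists, tau and beta are not d-separated.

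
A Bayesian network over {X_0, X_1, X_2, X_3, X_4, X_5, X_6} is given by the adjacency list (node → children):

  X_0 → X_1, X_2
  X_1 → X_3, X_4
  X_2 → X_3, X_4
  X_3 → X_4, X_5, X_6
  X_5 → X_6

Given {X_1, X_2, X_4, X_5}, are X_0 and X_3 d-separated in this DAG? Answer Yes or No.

Yes

We examine all 6 paths between X_0 and X_3:
  1. X_0 → X_1 → X_3 — X_1:chain[blocks] ⇒ blocked
  2. X_0 → X_1 → X_4 ← X_3 — X_1:chain[blocks]; X_4:collider[open] ⇒ blocked
  3. X_0 → X_1 → X_4 ← X_2 → X_3 — X_1:chain[blocks]; X_4:collider[open]; X_2:fork[blocks] ⇒ blocked
  4. X_0 → X_2 → X_3 — X_2:chain[blocks] ⇒ blocked
  5. X_0 → X_2 → X_4 ← X_1 → X_3 — X_2:chain[blocks]; X_4:collider[open]; X_1:fork[blocks] ⇒ blocked
  6. X_0 → X_2 → X_4 ← X_3 — X_2:chain[blocks]; X_4:collider[open] ⇒ blocked
Since every path is blocked, d-separation holds.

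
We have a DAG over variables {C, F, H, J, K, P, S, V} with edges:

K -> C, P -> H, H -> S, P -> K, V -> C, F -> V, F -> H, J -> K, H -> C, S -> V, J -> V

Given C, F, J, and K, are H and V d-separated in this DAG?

There are 6 undirected paths between H and V; checking each against the conditioning set {C, F, J, K}:
Path 1: H → S → V
  S is a chain and S is not conditioned on — no node blocks this path, so it is active.
Path 2: H → C ← V
  C is a collider and C is conditioned on, which opens it — no node blocks this path, so it is active.
Path 3: H → C ← K ← J → V
  K is a chain here and K is conditioned on, so the path is blocked at K.
Path 4: H ← P → K → C ← V
  K is a chain here and K is conditioned on, so the path is blocked at K.
Path 5: H ← P → K ← J → V
  J is a fork here and J is conditioned on, so the path is blocked at J.
Path 6: H ← F → V
  F is a fork here and F is conditioned on, so the path is blocked at F.
At least one path is unblocked, so d-separation fails.

No — H and V are not d-separated given {C, F, J, K}.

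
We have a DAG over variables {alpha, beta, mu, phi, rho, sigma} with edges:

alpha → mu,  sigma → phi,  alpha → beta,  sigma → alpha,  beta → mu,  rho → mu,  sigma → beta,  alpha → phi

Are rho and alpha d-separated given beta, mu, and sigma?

No

Enumerating the 4 paths from rho to alpha and testing each for blocking by {beta, mu, sigma}:
Path 1: rho → mu ← beta ← alpha
  beta is a chain here and beta is conditioned on, so the path is blocked at beta.
Path 2: rho → mu ← beta ← sigma → phi ← alpha
  beta is a chain here and beta is conditioned on, so the path is blocked at beta.
Path 3: rho → mu ← beta ← sigma → alpha
  beta is a chain here and beta is conditioned on, so the path is blocked at beta.
Path 4: rho → mu ← alpha
  mu is a collider and mu is conditioned on, which opens it — no node blocks this path, so it is active.
Because an active path exists, rho and alpha are not d-separated.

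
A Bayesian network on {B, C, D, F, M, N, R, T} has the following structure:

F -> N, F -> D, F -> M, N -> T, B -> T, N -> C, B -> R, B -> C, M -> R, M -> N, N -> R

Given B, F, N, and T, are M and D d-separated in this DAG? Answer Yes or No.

There are 5 undirected paths between M and D; checking each against the conditioning set {B, F, N, T}:
Path 1: M → R ← N ← F → D
  R is a collider here and neither R nor any of its descendants is conditioned on, so the collider stays closed — the path is blocked at R.
Path 2: M → R ← B → C ← N ← F → D
  R is a collider here and neither R nor any of its descendants is conditioned on, so the collider stays closed — the path is blocked at R.
Path 3: M → R ← B → T ← N ← F → D
  R is a collider here and neither R nor any of its descendants is conditioned on, so the collider stays closed — the path is blocked at R.
Path 4: M → N ← F → D
  F is a fork here and F is conditioned on, so the path is blocked at F.
Path 5: M ← F → D
  F is a fork here and F is conditioned on, so the path is blocked at F.
Since every path is blocked, d-separation holds.

Yes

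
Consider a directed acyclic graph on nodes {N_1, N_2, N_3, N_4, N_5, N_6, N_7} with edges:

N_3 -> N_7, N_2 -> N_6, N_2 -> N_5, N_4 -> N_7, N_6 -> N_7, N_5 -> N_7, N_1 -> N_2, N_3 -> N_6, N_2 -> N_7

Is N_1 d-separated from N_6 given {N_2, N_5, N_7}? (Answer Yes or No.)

Yes — N_1 and N_6 are d-separated given {N_2, N_5, N_7}.

We examine all 5 paths between N_1 and N_6:
  1. N_1 → N_2 → N_6 — N_2:chain[blocks] ⇒ blocked
  2. N_1 → N_2 → N_7 ← N_3 → N_6 — N_2:chain[blocks]; N_7:collider[open]; N_3:fork[open] ⇒ blocked
  3. N_1 → N_2 → N_7 ← N_6 — N_2:chain[blocks]; N_7:collider[open] ⇒ blocked
  4. N_1 → N_2 → N_5 → N_7 ← N_3 → N_6 — N_2:chain[blocks]; N_5:chain[blocks]; N_7:collider[open]; N_3:fork[open] ⇒ blocked
  5. N_1 → N_2 → N_5 → N_7 ← N_6 — N_2:chain[blocks]; N_5:chain[blocks]; N_7:collider[open] ⇒ blocked
Every path is blocked, so N_1 and N_6 are d-separated given {N_2, N_5, N_7}.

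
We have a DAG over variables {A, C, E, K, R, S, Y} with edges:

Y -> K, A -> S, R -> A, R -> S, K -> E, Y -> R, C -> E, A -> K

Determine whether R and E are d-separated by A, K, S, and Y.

3 paths connect R and E; each must be blocked for d-separation to hold:
Path 1: R ← Y → K → E
  Y is a fork here and Y is conditioned on, so the path is blocked at Y.
Path 2: R → S ← A → K → E
  A is a fork here and A is conditioned on, so the path is blocked at A.
Path 3: R → A → K → E
  A is a chain here and A is conditioned on, so the path is blocked at A.
Every path is blocked, so R and E are d-separated given {A, K, S, Y}.

Yes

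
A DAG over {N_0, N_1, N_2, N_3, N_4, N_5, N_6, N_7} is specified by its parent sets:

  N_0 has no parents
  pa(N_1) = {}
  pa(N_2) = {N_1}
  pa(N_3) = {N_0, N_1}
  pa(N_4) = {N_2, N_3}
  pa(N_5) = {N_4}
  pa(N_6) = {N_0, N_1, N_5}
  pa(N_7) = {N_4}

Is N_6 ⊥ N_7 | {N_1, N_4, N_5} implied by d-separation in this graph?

We examine all 5 paths between N_6 and N_7:
  1. N_6 ← N_5 ← N_4 → N_7 — N_5:chain[blocks]; N_4:fork[blocks] ⇒ blocked
  2. N_6 ← N_0 → N_3 → N_4 → N_7 — N_0:fork[open]; N_3:chain[open]; N_4:chain[blocks] ⇒ blocked
  3. N_6 ← N_0 → N_3 ← N_1 → N_2 → N_4 → N_7 — N_0:fork[open]; N_3:collider[open]; N_1:fork[blocks]; N_2:chain[open]; N_4:chain[blocks] ⇒ blocked
  4. N_6 ← N_1 → N_2 → N_4 → N_7 — N_1:fork[blocks]; N_2:chain[open]; N_4:chain[blocks] ⇒ blocked
  5. N_6 ← N_1 → N_3 → N_4 → N_7 — N_1:fork[blocks]; N_3:chain[open]; N_4:chain[blocks] ⇒ blocked
Since every path is blocked, d-separation holds.

Yes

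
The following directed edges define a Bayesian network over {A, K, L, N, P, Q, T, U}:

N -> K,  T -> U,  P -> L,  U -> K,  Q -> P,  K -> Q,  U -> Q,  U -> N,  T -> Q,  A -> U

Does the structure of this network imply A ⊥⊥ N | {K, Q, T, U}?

We examine all 4 paths between A and N:
  1. A → U → K ← N — U:chain[blocks]; K:collider[open] ⇒ blocked
  2. A → U → N — U:chain[blocks] ⇒ blocked
  3. A → U ← T → Q ← K ← N — U:collider[open]; T:fork[blocks]; Q:collider[open]; K:chain[blocks] ⇒ blocked
  4. A → U → Q ← K ← N — U:chain[blocks]; Q:collider[open]; K:chain[blocks] ⇒ blocked
Every path is blocked, so A and N are d-separated given {K, Q, T, U}.

Yes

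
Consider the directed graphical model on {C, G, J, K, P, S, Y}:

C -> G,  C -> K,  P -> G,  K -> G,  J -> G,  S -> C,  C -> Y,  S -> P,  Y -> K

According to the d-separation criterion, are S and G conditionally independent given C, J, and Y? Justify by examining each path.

There are 4 undirected paths between S and G; checking each against the conditioning set {C, J, Y}:
Path 1: S → P → G
  P is a chain and P is not conditioned on — no node blocks this path, so it is active.
Path 2: S → C → K → G
  C is a chain here and C is conditioned on, so the path is blocked at C.
Path 3: S → C → Y → K → G
  C is a chain here and C is conditioned on, so the path is blocked at C.
Path 4: S → C → G
  C is a chain here and C is conditioned on, so the path is blocked at C.
At least one path is unblocked, so d-separation fails.

No — S and G are not d-separated given {C, J, Y}.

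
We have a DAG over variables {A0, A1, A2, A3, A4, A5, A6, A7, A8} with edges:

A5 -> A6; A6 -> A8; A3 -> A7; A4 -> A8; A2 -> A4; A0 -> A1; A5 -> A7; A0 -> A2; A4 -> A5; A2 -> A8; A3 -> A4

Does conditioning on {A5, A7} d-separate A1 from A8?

No — A1 and A8 are not d-separated given {A5, A7}.

4 paths connect A1 and A8; each must be blocked for d-separation to hold:
Path 1: A1 ← A0 → A2 → A4 → A5 → A6 → A8
  A5 is a chain here and A5 is conditioned on, so the path is blocked at A5.
Path 2: A1 ← A0 → A2 → A4 → A8
  A0 is a fork and A0 is not conditioned on; A2 is a chain and A2 is not conditioned on; A4 is a chain and A4 is not conditioned on — no node blocks this path, so it is active.
Path 3: A1 ← A0 → A2 → A4 ← A3 → A7 ← A5 → A6 → A8
  A5 is a fork here and A5 is conditioned on, so the path is blocked at A5.
Path 4: A1 ← A0 → A2 → A8
  A0 is a fork and A0 is not conditioned on; A2 is a chain and A2 is not conditioned on — no node blocks this path, so it is active.
Because an active path exists, A1 and A8 are not d-separated.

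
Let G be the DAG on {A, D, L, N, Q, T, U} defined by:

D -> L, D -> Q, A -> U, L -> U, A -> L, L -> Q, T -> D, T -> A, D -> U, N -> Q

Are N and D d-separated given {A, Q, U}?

No

We examine all 6 paths between N and D:
Path 1: N → Q ← L → U ← D
  Q is a collider and Q is conditioned on, which opens it; L is a fork and L is not conditioned on; U is a collider and U is conditioned on, which opens it — no node blocks this path, so it is active.
Path 2: N → Q ← L → U ← A ← T → D
  A is a chain here and A is conditioned on, so the path is blocked at A.
Path 3: N → Q ← L ← D
  Q is a collider and Q is conditioned on, which opens it; L is a chain and L is not conditioned on — no node blocks this path, so it is active.
Path 4: N → Q ← L ← A → U ← D
  A is a fork here and A is conditioned on, so the path is blocked at A.
Path 5: N → Q ← L ← A ← T → D
  A is a chain here and A is conditioned on, so the path is blocked at A.
Path 6: N → Q ← D
  Q is a collider and Q is conditioned on, which opens it — no node blocks this path, so it is active.
Because an active path exists, N and D are not d-separated.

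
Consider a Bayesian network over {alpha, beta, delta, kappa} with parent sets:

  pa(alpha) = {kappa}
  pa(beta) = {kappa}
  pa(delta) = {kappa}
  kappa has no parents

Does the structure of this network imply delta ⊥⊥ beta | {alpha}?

Only one path connects delta and beta:
Path 1: delta ← kappa → beta
  kappa is a fork and kappa is not conditioned on — no node blocks this path, so it is active.
Since the path delta ← kappa → beta is active, delta and beta are not d-separated given {alpha}.

No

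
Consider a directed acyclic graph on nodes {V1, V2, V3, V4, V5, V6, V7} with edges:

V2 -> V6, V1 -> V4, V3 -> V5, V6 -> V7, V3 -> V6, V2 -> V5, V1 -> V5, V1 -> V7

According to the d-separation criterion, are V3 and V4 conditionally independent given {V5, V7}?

4 paths connect V3 and V4; each must be blocked for d-separation to hold:
Path 1: V3 → V5 ← V1 → V4
  V5 is a collider and V5 is conditioned on, which opens it; V1 is a fork and V1 is not conditioned on — no node blocks this path, so it is active.
Path 2: V3 → V5 ← V2 → V6 → V7 ← V1 → V4
  V5 is a collider and V5 is conditioned on, which opens it; V2 is a fork and V2 is not conditioned on; V6 is a chain and V6 is not conditioned on; V7 is a collider and V7 is conditioned on, which opens it; V1 is a fork and V1 is not conditioned on — no node blocks this path, so it is active.
Path 3: V3 → V6 ← V2 → V5 ← V1 → V4
  V6 is a collider and its descendant V7 is conditioned on, which opens it; V2 is a fork and V2 is not conditioned on; V5 is a collider and V5 is conditioned on, which opens it; V1 is a fork and V1 is not conditioned on — no node blocks this path, so it is active.
Path 4: V3 → V6 → V7 ← V1 → V4
  V6 is a chain and V6 is not conditioned on; V7 is a collider and V7 is conditioned on, which opens it; V1 is a fork and V1 is not conditioned on — no node blocks this path, so it is active.
At least one path is unblocked, so d-separation fails.

No — V3 and V4 are not d-separated given {V5, V7}.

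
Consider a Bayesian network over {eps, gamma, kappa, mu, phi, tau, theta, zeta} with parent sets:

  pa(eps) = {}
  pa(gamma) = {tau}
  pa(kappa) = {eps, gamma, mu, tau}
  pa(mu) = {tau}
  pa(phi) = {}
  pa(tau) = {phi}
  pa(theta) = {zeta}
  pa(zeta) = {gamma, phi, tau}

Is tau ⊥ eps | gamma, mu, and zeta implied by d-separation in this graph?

Yes

Enumerating the 5 paths from tau to eps and testing each for blocking by {gamma, mu, zeta}:
Path 1: tau → gamma → kappa ← eps
  gamma is a chain here and gamma is conditioned on, so the path is blocked at gamma.
Path 2: tau ← phi → zeta ← gamma → kappa ← eps
  gamma is a fork here and gamma is conditioned on, so the path is blocked at gamma.
Path 3: tau → zeta ← gamma → kappa ← eps
  gamma is a fork here and gamma is conditioned on, so the path is blocked at gamma.
Path 4: tau → mu → kappa ← eps
  mu is a chain here and mu is conditioned on, so the path is blocked at mu.
Path 5: tau → kappa ← eps
  kappa is a collider here and neither kappa nor any of its descendants is conditioned on, so the collider stays closed — the path is blocked at kappa.
All paths are blocked; tau ⊥ eps | {gamma, mu, zeta} holds.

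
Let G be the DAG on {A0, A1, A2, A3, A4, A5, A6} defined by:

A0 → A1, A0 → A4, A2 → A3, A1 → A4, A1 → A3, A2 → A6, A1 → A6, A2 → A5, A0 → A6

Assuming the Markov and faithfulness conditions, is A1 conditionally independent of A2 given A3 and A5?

No — A1 and A2 are not d-separated given {A3, A5}.

4 paths connect A1 and A2; each must be blocked for d-separation to hold:
Path 1: A1 → A3 ← A2
  A3 is a collider and A3 is conditioned on, which opens it — no node blocks this path, so it is active.
Path 2: A1 ← A0 → A6 ← A2
  A6 is a collider here and neither A6 nor any of its descendants is conditioned on, so the collider stays closed — the path is blocked at A6.
Path 3: A1 → A6 ← A2
  A6 is a collider here and neither A6 nor any of its descendants is conditioned on, so the collider stays closed — the path is blocked at A6.
Path 4: A1 → A4 ← A0 → A6 ← A2
  A4 is a collider here and neither A4 nor any of its descendants is conditioned on, so the collider stays closed — the path is blocked at A4.
At least one path is unblocked, so d-separation fails.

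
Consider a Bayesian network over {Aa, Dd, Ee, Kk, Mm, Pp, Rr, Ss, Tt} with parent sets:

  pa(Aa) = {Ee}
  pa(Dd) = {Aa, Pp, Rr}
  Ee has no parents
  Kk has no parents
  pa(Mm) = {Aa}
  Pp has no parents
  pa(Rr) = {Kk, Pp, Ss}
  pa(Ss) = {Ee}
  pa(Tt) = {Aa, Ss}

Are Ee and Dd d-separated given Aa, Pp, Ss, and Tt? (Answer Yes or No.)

Yes

Enumerating the 6 paths from Ee to Dd and testing each for blocking by {Aa, Pp, Ss, Tt}:
Path 1: Ee → Aa → Tt ← Ss → Rr ← Pp → Dd
  Aa is a chain here and Aa is conditioned on, so the path is blocked at Aa.
Path 2: Ee → Aa → Tt ← Ss → Rr → Dd
  Aa is a chain here and Aa is conditioned on, so the path is blocked at Aa.
Path 3: Ee → Aa → Dd
  Aa is a chain here and Aa is conditioned on, so the path is blocked at Aa.
Path 4: Ee → Ss → Tt ← Aa → Dd
  Ss is a chain here and Ss is conditioned on, so the path is blocked at Ss.
Path 5: Ee → Ss → Rr ← Pp → Dd
  Ss is a chain here and Ss is conditioned on, so the path is blocked at Ss.
Path 6: Ee → Ss → Rr → Dd
  Ss is a chain here and Ss is conditioned on, so the path is blocked at Ss.
All paths are blocked; Ee ⊥ Dd | {Aa, Pp, Ss, Tt} holds.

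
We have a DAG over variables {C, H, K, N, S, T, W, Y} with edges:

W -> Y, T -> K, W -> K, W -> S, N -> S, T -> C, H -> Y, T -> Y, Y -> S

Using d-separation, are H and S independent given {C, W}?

No

3 paths connect H and S; each must be blocked for d-separation to hold:
Path 1: H → Y → S
  Y is a chain and Y is not conditioned on — no node blocks this path, so it is active.
Path 2: H → Y ← T → K ← W → S
  Y is a collider here and neither Y nor any of its descendants is conditioned on, so the collider stays closed — the path is blocked at Y.
Path 3: H → Y ← W → S
  Y is a collider here and neither Y nor any of its descendants is conditioned on, so the collider stays closed — the path is blocked at Y.
Since the path H → Y → S is active, H and S are not d-separated given {C, W}.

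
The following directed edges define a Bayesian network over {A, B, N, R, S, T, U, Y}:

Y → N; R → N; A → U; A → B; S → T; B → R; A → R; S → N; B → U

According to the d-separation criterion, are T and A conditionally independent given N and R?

Yes — T and A are d-separated given {N, R}.

We examine all 3 paths between T and A:
  1. T ← S → N ← R ← A — S:fork[open]; N:collider[open]; R:chain[blocks] ⇒ blocked
  2. T ← S → N ← R ← B → U ← A — S:fork[open]; N:collider[open]; R:chain[blocks]; B:fork[open]; U:collider[blocks] ⇒ blocked
  3. T ← S → N ← R ← B ← A — S:fork[open]; N:collider[open]; R:chain[blocks]; B:chain[open] ⇒ blocked
Since every path is blocked, d-separation holds.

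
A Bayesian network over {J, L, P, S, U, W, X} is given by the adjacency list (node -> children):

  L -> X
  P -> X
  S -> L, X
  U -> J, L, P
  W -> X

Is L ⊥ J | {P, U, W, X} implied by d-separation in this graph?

3 paths connect L and J; each must be blocked for d-separation to hold:
Path 1: L ← U → J
  U is a fork here and U is conditioned on, so the path is blocked at U.
Path 2: L → X ← P ← U → J
  P is a chain here and P is conditioned on, so the path is blocked at P.
Path 3: L ← S → X ← P ← U → J
  P is a chain here and P is conditioned on, so the path is blocked at P.
Every path is blocked, so L and J are d-separated given {P, U, W, X}.

Yes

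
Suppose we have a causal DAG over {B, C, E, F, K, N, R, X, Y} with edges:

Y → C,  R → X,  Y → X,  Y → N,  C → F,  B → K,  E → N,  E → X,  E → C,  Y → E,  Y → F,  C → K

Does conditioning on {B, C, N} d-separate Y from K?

We examine all 5 paths between Y and K:
Path 1: Y → F ← C → K
  F is a collider here and neither F nor any of its descendants is conditioned on, so the collider stays closed — the path is blocked at F.
Path 2: Y → N ← E → C → K
  C is a chain here and C is conditioned on, so the path is blocked at C.
Path 3: Y → C → K
  C is a chain here and C is conditioned on, so the path is blocked at C.
Path 4: Y → E → C → K
  C is a chain here and C is conditioned on, so the path is blocked at C.
Path 5: Y → X ← E → C → K
  X is a collider here and neither X nor any of its descendants is conditioned on, so the collider stays closed — the path is blocked at X.
Since every path is blocked, d-separation holds.

Yes — Y and K are d-separated given {B, C, N}.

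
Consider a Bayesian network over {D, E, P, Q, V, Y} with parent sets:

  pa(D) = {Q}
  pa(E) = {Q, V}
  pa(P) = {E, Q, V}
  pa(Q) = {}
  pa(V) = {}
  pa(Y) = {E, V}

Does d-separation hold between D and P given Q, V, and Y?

There are 4 undirected paths between D and P; checking each against the conditioning set {Q, V, Y}:
  1. D ← Q → E → Y ← V → P — Q:fork[blocks]; E:chain[open]; Y:collider[open]; V:fork[blocks] ⇒ blocked
  2. D ← Q → E ← V → P — Q:fork[blocks]; E:collider[open]; V:fork[blocks] ⇒ blocked
  3. D ← Q → E → P — Q:fork[blocks]; E:chain[open] ⇒ blocked
  4. D ← Q → P — Q:fork[blocks] ⇒ blocked
All paths are blocked; D ⊥ P | {Q, V, Y} holds.

Yes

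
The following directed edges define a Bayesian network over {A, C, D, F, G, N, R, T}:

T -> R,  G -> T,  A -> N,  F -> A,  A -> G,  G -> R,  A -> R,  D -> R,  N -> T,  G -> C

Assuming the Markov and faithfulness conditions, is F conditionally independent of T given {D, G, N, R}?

There are 5 undirected paths between F and T; checking each against the conditioning set {D, G, N, R}:
  1. F → A → G → T — A:chain[open]; G:chain[blocks] ⇒ blocked
  2. F → A → G → R ← T — A:chain[open]; G:chain[blocks]; R:collider[open] ⇒ blocked
  3. F → A → N → T — A:chain[open]; N:chain[blocks] ⇒ blocked
  4. F → A → R ← G → T — A:chain[open]; R:collider[open]; G:fork[blocks] ⇒ blocked
  5. F → A → R ← T — A:chain[open]; R:collider[open] ⇒ active
Since the path F → A → R ← T is active, F and T are not d-separated given {D, G, N, R}.

No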